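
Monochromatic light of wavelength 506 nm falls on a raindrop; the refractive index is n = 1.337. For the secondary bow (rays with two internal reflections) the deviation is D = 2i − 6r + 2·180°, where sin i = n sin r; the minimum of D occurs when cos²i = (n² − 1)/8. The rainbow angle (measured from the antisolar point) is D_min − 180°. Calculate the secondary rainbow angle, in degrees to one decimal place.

51.9°

cos²i = (1.78757 − 1)/8 = 0.09845; i = arccos(0.31376) = 71.714°.
sin r = sin 71.714°/1.337 = 0.71017; r = 45.249°.
D_min = 2·71.714° − 6·45.249° + 360° = 231.934°.
Rainbow angle = D_min − 180° = 51.934°.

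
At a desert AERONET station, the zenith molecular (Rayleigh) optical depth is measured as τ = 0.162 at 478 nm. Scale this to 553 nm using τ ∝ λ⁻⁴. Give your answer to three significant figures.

τ(553 nm) = τ(478 nm) × (478/553)⁴ = 0.162 × (0.8644)⁴ = 0.162 × 0.5582 = 0.0904.

0.0904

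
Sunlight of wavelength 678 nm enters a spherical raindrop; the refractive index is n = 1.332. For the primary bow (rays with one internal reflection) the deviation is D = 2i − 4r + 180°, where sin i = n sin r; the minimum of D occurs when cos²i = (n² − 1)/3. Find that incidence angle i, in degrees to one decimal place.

59.5°

cos²i = (1.332² − 1)/3 = (1.77422 − 1)/3 = 0.25807.
cos i = 0.50801, so i = 59.469°.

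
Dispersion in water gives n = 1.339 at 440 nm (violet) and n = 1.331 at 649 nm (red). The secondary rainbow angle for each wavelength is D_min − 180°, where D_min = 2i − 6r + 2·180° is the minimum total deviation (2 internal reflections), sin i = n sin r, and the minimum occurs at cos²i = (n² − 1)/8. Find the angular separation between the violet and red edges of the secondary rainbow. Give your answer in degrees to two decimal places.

2.09°

At 440 nm (n = 1.339): cos²i = 0.09912 → i = 71.650°, r = 45.141°, D_min = 232.451°, rainbow angle = 52.451°.
At 649 nm (n = 1.331): cos²i = 0.09645 → i = 71.907°, r = 45.575°, D_min = 230.365°, rainbow angle = 50.365°.
Angular width = |52.451° − 50.365°| = 2.086°.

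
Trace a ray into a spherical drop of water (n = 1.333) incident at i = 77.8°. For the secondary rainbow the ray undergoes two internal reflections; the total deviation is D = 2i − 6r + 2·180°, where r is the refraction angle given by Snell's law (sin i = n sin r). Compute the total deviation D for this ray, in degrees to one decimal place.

sin r = sin 77.8° / 1.333 = 0.9774/1.333 = 0.7332; r = 47.16°.
D = 2·77.8° − 6·47.16° + 2·180° = 155.60° − 282.95° + 360° = 232.65°.

232.6°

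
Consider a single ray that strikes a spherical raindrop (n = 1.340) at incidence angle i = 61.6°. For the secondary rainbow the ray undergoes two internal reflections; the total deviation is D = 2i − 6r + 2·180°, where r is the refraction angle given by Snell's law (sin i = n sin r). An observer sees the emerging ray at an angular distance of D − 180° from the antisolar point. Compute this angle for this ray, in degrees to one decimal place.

sin r = sin 61.6° / 1.340 = 0.8796/1.340 = 0.6565; r = 41.03°.
D = 2·61.6° − 6·41.03° + 2·180° = 123.20° − 246.18° + 360° = 237.02°.
Angle from antisolar point = D − 180° = 57.02°.

57.0°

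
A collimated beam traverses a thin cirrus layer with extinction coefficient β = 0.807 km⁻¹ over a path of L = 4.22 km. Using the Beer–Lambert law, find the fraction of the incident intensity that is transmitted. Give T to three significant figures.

τ = β·L = 0.807 × 4.22 = 3.4055.
T = exp(−3.4055) = 0.0332.

0.0332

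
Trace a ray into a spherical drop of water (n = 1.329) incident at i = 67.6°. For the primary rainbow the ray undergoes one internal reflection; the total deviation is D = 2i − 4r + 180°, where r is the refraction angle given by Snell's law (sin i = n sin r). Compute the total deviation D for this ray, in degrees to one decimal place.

sin r = sin 67.6° / 1.329 = 0.9245/1.329 = 0.6957; r = 44.08°.
D = 2·67.6° − 4·44.08° + 180° = 135.20° − 176.32° + 180° = 138.88°.

138.9°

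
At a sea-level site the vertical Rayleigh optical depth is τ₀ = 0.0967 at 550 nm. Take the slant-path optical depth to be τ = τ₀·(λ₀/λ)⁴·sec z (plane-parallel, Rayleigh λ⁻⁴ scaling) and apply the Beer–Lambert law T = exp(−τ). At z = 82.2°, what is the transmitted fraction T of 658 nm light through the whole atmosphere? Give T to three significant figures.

0.706

sec 82.2° = 7.3684.
τ = 0.0967 × (550/658)⁴ × 7.3684 = 0.0967 × 0.4881 × 7.3684 = 0.3478.
T = exp(−0.3478) = 0.7062.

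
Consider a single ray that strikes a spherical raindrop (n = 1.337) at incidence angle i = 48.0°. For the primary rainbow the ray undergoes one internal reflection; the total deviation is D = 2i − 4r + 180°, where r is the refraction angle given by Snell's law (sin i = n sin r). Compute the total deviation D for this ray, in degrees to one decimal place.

140.9°

sin r = sin 48.0° / 1.337 = 0.7431/1.337 = 0.5558; r = 33.77°.
D = 2·48.0° − 4·33.77° + 180° = 96.00° − 135.07° + 180° = 140.93°.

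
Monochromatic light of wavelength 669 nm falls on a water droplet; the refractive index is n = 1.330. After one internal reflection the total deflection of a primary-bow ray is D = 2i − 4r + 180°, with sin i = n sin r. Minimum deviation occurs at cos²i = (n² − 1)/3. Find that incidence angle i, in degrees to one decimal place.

cos²i = (1.330² − 1)/3 = (1.76890 − 1)/3 = 0.25630.
cos i = 0.50626, so i = 59.585°.

59.6°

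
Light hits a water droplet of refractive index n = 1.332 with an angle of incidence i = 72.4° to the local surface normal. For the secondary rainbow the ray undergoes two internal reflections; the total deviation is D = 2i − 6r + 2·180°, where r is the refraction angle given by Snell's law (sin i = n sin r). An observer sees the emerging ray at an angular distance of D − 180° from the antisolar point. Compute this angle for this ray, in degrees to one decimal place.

sin r = sin 72.4° / 1.332 = 0.9532/1.332 = 0.7156; r = 45.69°.
D = 2·72.4° − 6·45.69° + 2·180° = 144.80° − 274.16° + 360° = 230.64°.
Angle from antisolar point = D − 180° = 50.64°.

50.6°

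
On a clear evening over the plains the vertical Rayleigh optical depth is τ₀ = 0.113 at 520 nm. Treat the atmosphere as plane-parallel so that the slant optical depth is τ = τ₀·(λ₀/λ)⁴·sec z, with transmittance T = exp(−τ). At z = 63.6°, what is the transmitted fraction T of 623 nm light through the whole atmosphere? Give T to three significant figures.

sec 63.6° = 2.2490.
τ = 0.113 × (520/623)⁴ × 2.2490 = 0.113 × 0.4854 × 2.2490 = 0.1233.
T = exp(−0.1233) = 0.8840.

0.884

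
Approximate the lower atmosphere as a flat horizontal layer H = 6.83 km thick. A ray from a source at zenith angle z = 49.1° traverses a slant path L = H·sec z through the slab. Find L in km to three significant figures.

sec z = 1/cos 49.1° = 1.5273.
L = 6.83 × 1.5273 = 10.432 km.

10.4 km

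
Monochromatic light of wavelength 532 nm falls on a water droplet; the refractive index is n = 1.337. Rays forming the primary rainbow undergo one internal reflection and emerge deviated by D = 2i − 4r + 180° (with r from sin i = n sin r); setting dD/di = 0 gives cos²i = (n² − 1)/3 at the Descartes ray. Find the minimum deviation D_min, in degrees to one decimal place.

cos²i = (1.78757 − 1)/3 = 0.26252; i = arccos(0.51237) = 59.178°.
sin r = sin 59.178°/1.337 = 0.64231; r = 39.964°.
D_min = 2·59.178° − 4·39.964° + 180° = 138.500°.

138.5°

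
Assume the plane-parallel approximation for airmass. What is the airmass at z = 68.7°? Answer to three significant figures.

2.75

X = sec z = 1/cos 68.7° = 1/0.3633 = 2.7529.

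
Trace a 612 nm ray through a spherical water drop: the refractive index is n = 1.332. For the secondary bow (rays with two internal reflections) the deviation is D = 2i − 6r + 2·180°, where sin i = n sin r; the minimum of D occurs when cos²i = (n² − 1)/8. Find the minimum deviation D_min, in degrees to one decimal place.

230.6°

cos²i = (1.77422 − 1)/8 = 0.09678; i = arccos(0.31109) = 71.875°.
sin r = sin 71.875°/1.332 = 0.71350; r = 45.520°.
D_min = 2·71.875° − 6·45.520° + 360° = 230.628°.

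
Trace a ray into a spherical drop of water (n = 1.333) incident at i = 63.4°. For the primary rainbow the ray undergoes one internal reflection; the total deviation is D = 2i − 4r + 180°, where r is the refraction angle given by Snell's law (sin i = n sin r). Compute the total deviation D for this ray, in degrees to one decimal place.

sin r = sin 63.4° / 1.333 = 0.8942/1.333 = 0.6708; r = 42.13°.
D = 2·63.4° − 4·42.13° + 180° = 126.80° − 168.51° + 180° = 138.29°.

138.3°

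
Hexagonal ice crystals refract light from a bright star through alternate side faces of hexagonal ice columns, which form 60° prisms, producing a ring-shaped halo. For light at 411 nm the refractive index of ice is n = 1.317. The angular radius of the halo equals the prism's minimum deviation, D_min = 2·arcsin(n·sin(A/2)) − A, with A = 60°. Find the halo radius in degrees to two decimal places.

n·sin(A/2) = 1.317 × sin 30° = 1.317 × 0.5000 = 0.6585.
D_min = 2·arcsin(0.6585) − 60° = 2 × 41.186° − 60° = 22.371°.

22.37°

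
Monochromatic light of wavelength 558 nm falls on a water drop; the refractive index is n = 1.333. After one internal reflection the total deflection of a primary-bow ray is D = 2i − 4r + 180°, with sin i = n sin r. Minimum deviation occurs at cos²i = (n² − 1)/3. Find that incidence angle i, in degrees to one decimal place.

59.4°

cos²i = (1.333² − 1)/3 = (1.77689 − 1)/3 = 0.25896.
cos i = 0.50888, so i = 59.410°.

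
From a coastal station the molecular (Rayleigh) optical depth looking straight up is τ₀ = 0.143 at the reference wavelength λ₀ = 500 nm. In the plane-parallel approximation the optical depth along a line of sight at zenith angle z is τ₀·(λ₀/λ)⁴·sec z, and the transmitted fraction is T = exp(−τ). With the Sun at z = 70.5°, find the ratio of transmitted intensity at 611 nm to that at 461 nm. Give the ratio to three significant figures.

Airmass: sec 70.5° = 2.9957.
τ(611 nm) = 0.143 × (500/611)⁴ × 2.9957 = 0.143 × 0.4485 × 2.9957 = 0.1921.
τ(461 nm) = 0.143 × (500/461)⁴ × 2.9957 = 0.143 × 1.3838 × 2.9957 = 0.5928.
T(611)/T(461) = exp(τ_B − τ_A) = exp(0.4007) = 1.4929.

1.49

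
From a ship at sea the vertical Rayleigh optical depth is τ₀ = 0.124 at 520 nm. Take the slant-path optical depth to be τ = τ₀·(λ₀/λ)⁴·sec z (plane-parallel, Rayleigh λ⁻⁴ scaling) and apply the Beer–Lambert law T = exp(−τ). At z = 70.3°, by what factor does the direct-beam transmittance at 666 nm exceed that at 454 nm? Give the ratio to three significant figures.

Airmass: sec 70.3° = 2.9665.
τ(666 nm) = 0.124 × (520/666)⁴ × 2.9665 = 0.124 × 0.3716 × 2.9665 = 0.1367.
τ(454 nm) = 0.124 × (520/454)⁴ × 2.9665 = 0.124 × 1.7210 × 2.9665 = 0.6331.
T(666)/T(454) = exp(τ_B − τ_A) = exp(0.4964) = 1.6428.

1.64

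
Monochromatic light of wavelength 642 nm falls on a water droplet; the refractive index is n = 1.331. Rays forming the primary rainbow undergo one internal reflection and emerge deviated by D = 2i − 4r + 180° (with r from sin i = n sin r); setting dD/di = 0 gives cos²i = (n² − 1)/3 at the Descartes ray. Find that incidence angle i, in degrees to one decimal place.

cos²i = (1.331² − 1)/3 = (1.77156 − 1)/3 = 0.25719.
cos i = 0.50714, so i = 59.527°.

59.5°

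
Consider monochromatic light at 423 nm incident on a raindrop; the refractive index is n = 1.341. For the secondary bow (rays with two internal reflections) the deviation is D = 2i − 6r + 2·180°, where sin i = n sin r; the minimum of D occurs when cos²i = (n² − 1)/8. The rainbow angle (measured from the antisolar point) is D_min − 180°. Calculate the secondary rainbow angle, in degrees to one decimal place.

cos²i = (1.79828 − 1)/8 = 0.09979; i = arccos(0.31589) = 71.586°.
sin r = sin 71.586°/1.341 = 0.70753; r = 45.034°.
D_min = 2·71.586° − 6·45.034° + 360° = 232.966°.
Rainbow angle = D_min − 180° = 52.966°.

53.0°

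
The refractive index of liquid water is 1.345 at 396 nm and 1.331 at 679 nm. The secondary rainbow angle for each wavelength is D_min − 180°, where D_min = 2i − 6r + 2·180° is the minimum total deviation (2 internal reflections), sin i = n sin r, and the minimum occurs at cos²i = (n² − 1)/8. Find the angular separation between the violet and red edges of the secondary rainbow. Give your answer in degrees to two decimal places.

At 396 nm (n = 1.345): cos²i = 0.10113 → i = 71.458°, r = 44.821°, D_min = 233.987°, rainbow angle = 53.987°.
At 679 nm (n = 1.331): cos²i = 0.09645 → i = 71.907°, r = 45.575°, D_min = 230.365°, rainbow angle = 50.365°.
Angular width = |53.987° − 50.365°| = 3.622°.

3.62°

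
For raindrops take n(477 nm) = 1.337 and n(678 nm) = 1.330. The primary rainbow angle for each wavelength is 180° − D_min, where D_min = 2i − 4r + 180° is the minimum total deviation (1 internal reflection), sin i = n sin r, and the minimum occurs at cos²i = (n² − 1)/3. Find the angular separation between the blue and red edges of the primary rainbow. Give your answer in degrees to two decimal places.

1.02°

At 477 nm (n = 1.337): cos²i = 0.26252 → i = 59.178°, r = 39.964°, D_min = 138.500°, rainbow angle = 41.500°.
At 678 nm (n = 1.330): cos²i = 0.25630 → i = 59.585°, r = 40.422°, D_min = 137.484°, rainbow angle = 42.516°.
Angular width = |41.500° − 42.516°| = 1.016°.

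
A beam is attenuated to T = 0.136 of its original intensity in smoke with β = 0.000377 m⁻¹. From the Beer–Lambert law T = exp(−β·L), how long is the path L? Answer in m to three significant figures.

Beer–Lambert: T = exp(−βL) ⇒ L = −ln(T)/β = −ln(0.136)/0.000377 = 1.9951/0.000377 = 5292 m.

5290 m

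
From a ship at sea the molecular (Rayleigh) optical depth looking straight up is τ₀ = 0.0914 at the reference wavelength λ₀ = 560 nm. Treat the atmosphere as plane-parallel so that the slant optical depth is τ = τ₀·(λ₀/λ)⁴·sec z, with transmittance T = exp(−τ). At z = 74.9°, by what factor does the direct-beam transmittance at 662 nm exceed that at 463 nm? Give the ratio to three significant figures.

Airmass: sec 74.9° = 3.8387.
τ(662 nm) = 0.0914 × (560/662)⁴ × 3.8387 = 0.0914 × 0.5121 × 3.8387 = 0.1797.
τ(463 nm) = 0.0914 × (560/463)⁴ × 3.8387 = 0.0914 × 2.1401 × 3.8387 = 0.7509.
T(662)/T(463) = exp(τ_B − τ_A) = exp(0.5712) = 1.7704.

1.77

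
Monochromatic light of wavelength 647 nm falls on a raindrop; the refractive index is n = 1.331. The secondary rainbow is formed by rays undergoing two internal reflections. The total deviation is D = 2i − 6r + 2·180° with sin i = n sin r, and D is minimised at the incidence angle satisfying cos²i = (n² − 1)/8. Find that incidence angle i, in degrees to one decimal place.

cos²i = (1.331² − 1)/8 = (1.77156 − 1)/8 = 0.09645.
cos i = 0.31056, so i = 71.907°.

71.9°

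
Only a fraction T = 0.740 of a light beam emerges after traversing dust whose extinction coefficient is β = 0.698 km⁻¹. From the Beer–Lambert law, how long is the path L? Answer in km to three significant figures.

0.431 km

Beer–Lambert: T = exp(−βL) ⇒ L = −ln(T)/β = −ln(0.740)/0.698 = 0.3011/0.698 = 0.4314 km.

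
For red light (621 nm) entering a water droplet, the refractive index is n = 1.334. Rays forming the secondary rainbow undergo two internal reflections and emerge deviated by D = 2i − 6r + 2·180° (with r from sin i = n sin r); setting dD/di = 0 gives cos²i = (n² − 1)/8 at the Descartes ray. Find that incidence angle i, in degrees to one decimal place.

cos²i = (1.334² − 1)/8 = (1.77956 − 1)/8 = 0.09744.
cos i = 0.31216, so i = 71.810°.

71.8°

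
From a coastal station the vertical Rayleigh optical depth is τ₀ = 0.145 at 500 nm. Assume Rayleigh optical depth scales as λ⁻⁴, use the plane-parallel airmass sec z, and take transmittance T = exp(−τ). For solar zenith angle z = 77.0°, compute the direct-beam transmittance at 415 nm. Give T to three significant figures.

sec 77.0° = 4.4454.
τ = 0.145 × (500/415)⁴ × 4.4454 = 0.145 × 2.1071 × 4.4454 = 1.3582.
T = exp(−1.3582) = 0.2571.

0.257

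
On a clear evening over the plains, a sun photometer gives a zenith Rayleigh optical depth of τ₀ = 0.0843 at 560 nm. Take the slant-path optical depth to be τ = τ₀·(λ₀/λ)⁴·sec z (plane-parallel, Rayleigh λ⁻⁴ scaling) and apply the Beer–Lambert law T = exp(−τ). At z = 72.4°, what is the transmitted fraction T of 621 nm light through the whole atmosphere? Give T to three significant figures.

0.832

sec 72.4° = 3.3072.
τ = 0.0843 × (560/621)⁴ × 3.3072 = 0.0843 × 0.6613 × 3.3072 = 0.1844.
T = exp(−0.1844) = 0.8316.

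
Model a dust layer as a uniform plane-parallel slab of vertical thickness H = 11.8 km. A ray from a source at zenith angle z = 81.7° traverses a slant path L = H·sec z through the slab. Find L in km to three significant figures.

sec z = 1/cos 81.7° = 6.9273.
L = 11.8 × 6.9273 = 81.742 km.

81.7 km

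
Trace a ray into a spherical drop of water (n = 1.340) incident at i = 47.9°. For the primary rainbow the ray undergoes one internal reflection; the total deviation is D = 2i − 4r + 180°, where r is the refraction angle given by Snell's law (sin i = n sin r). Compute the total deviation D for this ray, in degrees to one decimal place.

sin r = sin 47.9° / 1.340 = 0.7420/1.340 = 0.5537; r = 33.62°.
D = 2·47.9° − 4·33.62° + 180° = 95.80° − 134.49° + 180° = 141.31°.

141.3°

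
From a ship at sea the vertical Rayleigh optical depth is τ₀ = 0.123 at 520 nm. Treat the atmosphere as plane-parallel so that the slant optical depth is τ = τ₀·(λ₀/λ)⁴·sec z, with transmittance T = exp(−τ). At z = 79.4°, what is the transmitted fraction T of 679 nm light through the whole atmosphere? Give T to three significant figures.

0.795

sec 79.4° = 5.4362.
τ = 0.123 × (520/679)⁴ × 5.4362 = 0.123 × 0.3440 × 5.4362 = 0.2300.
T = exp(−0.2300) = 0.7945.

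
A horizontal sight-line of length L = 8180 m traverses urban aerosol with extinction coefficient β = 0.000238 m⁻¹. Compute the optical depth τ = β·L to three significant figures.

1.95

τ = β·L = 0.000238 × 8180 = 1.9468.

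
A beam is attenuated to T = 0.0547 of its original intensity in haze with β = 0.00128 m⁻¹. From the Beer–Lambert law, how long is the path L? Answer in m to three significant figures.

Beer–Lambert: T = exp(−βL) ⇒ L = −ln(T)/β = −ln(0.0547)/0.00128 = 2.9059/0.00128 = 2270 m.

2270 m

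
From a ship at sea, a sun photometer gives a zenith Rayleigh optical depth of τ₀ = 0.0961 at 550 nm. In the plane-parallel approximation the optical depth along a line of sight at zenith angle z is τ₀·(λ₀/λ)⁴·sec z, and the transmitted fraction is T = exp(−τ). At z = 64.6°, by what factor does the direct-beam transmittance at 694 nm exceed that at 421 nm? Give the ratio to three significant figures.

1.76

Airmass: sec 64.6° = 2.3314.
τ(694 nm) = 0.0961 × (550/694)⁴ × 2.3314 = 0.0961 × 0.3945 × 2.3314 = 0.0884.
τ(421 nm) = 0.0961 × (550/421)⁴ × 2.3314 = 0.0961 × 2.9129 × 2.3314 = 0.6526.
T(694)/T(421) = exp(τ_B − τ_A) = exp(0.5642) = 1.7581.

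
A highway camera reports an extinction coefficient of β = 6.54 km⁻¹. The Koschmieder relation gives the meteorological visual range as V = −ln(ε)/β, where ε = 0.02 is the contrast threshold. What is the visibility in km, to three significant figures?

0.598 km

V = −ln(0.02) / 6.54 = 3.912 / 6.54 = 0.5982 km.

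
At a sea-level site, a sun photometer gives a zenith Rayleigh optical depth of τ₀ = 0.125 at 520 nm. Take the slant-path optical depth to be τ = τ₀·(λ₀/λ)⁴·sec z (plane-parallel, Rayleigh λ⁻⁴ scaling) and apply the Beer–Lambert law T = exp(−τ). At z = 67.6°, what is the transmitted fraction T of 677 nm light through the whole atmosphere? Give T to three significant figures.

sec 67.6° = 2.6242.
τ = 0.125 × (520/677)⁴ × 2.6242 = 0.125 × 0.3481 × 2.6242 = 0.1142.
T = exp(−0.1142) = 0.8921.

0.892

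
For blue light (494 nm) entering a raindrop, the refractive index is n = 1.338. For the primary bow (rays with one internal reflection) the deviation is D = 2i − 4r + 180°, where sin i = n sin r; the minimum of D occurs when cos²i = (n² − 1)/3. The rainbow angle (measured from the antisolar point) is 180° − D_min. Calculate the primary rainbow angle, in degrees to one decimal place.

cos²i = (1.79024 − 1)/3 = 0.26341; i = arccos(0.51324) = 59.120°.
sin r = sin 59.120°/1.338 = 0.64144; r = 39.899°.
D_min = 2·59.120° − 4·39.899° + 180° = 138.643°.
Rainbow angle = 180° − D_min = 41.357°.

41.4°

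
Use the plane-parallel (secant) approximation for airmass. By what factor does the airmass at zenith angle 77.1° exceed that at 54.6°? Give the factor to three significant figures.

2.59

X(77.1°)/X(54.6°) = sec 77.1° / sec 54.6° = cos 54.6° / cos 77.1° = 0.5793/0.2233 = 2.5948.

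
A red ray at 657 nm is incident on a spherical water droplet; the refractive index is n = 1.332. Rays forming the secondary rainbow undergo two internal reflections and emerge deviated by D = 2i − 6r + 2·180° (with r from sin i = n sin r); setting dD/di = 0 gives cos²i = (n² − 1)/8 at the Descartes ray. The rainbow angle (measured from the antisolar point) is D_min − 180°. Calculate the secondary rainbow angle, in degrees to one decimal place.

cos²i = (1.77422 − 1)/8 = 0.09678; i = arccos(0.31109) = 71.875°.
sin r = sin 71.875°/1.332 = 0.71350; r = 45.520°.
D_min = 2·71.875° − 6·45.520° + 360° = 230.628°.
Rainbow angle = D_min − 180° = 50.628°.

50.6°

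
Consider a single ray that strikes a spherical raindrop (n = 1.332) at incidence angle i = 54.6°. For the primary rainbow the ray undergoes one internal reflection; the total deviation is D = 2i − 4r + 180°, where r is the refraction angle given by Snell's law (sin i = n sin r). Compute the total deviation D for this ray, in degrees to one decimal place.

sin r = sin 54.6° / 1.332 = 0.8151/1.332 = 0.6120; r = 37.73°.
D = 2·54.6° − 4·37.73° + 180° = 109.20° − 150.92° + 180° = 138.28°.

138.3°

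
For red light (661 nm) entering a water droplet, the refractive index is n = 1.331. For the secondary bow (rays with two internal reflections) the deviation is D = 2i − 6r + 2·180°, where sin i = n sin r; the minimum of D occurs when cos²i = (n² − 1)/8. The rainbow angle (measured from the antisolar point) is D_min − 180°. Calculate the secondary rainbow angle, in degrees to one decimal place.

50.4°

cos²i = (1.77156 − 1)/8 = 0.09645; i = arccos(0.31056) = 71.907°.
sin r = sin 71.907°/1.331 = 0.71417; r = 45.575°.
D_min = 2·71.907° − 6·45.575° + 360° = 230.365°.
Rainbow angle = D_min − 180° = 50.365°.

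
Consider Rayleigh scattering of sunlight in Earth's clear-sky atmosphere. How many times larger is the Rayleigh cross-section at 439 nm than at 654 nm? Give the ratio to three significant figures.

Rayleigh scattering ∝ λ⁻⁴, so the ratio of coefficients is the inverse fourth power of the wavelength ratio.
σ(439)/σ(654) = (654/439)⁴ = (1.4897)⁴ = 4.926.

4.93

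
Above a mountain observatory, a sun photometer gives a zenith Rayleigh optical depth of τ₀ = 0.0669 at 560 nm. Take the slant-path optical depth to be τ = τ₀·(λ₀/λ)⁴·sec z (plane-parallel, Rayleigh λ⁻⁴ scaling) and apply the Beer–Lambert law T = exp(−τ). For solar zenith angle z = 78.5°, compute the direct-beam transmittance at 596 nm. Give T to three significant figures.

sec 78.5° = 5.0159.
τ = 0.0669 × (560/596)⁴ × 5.0159 = 0.0669 × 0.7794 × 5.0159 = 0.2615.
T = exp(−0.2615) = 0.7699.

0.770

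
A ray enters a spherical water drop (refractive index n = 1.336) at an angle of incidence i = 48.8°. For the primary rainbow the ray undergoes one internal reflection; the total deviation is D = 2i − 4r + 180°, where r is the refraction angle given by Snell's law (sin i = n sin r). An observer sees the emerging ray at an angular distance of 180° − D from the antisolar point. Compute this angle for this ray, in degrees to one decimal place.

sin r = sin 48.8° / 1.336 = 0.7524/1.336 = 0.5632; r = 34.28°.
D = 2·48.8° − 4·34.28° + 180° = 97.60° − 137.11° + 180° = 140.49°.
Angle from antisolar point = 180° − D = 39.51°.

39.5°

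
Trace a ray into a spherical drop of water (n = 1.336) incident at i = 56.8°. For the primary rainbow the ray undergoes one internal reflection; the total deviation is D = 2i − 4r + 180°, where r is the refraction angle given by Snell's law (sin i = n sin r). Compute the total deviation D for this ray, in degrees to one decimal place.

138.5°

sin r = sin 56.8° / 1.336 = 0.8368/1.336 = 0.6263; r = 38.78°.
D = 2·56.8° − 4·38.78° + 180° = 113.60° − 155.12° + 180° = 138.48°.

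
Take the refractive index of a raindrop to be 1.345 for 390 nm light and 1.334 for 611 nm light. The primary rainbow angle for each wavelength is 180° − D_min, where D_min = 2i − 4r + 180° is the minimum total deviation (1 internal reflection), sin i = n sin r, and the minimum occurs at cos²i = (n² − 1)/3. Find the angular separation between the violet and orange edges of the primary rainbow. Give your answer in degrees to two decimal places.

1.57°

At 390 nm (n = 1.345): cos²i = 0.26967 → i = 58.715°, r = 39.448°, D_min = 139.635°, rainbow angle = 40.365°.
At 611 nm (n = 1.334): cos²i = 0.25985 → i = 59.352°, r = 40.159°, D_min = 138.067°, rainbow angle = 41.933°.
Angular width = |40.365° − 41.933°| = 1.568°.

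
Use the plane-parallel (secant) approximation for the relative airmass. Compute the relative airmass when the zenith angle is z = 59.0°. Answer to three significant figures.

X = sec z = 1/cos 59.0° = 1/0.5150 = 1.9416.

1.94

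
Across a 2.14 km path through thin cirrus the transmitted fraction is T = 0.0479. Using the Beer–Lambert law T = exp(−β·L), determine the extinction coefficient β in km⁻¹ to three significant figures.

Beer–Lambert: T = exp(−βL) ⇒ β = −ln(T)/L = −ln(0.0479)/2.14 = 3.0386/2.14 = 1.42 km⁻¹.

1.42 km⁻¹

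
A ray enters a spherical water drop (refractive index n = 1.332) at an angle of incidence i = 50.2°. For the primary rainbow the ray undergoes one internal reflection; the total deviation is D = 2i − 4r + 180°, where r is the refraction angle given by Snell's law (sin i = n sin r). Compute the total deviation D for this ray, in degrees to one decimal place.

sin r = sin 50.2° / 1.332 = 0.7683/1.332 = 0.5768; r = 35.23°.
D = 2·50.2° − 4·35.23° + 180° = 100.40° − 140.90° + 180° = 139.50°.

139.5°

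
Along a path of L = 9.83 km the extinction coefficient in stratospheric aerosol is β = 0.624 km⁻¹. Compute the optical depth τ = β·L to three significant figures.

6.13

τ = β·L = 0.624 × 9.83 = 6.1339.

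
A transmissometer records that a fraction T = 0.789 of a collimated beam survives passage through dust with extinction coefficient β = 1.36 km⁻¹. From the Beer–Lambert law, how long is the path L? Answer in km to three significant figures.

Beer–Lambert: T = exp(−βL) ⇒ L = −ln(T)/β = −ln(0.789)/1.36 = 0.2370/1.36 = 0.1743 km.

0.174 km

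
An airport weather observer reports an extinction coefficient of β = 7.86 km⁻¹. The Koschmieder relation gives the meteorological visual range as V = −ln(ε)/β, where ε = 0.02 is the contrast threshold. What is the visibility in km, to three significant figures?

0.498 km

V = −ln(0.02) / 7.86 = 3.912 / 7.86 = 0.4977 km.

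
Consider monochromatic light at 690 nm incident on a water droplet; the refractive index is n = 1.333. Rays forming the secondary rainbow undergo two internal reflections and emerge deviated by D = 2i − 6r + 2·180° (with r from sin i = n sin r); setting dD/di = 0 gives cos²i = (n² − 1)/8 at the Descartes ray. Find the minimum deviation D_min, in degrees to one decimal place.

230.9°

cos²i = (1.77689 − 1)/8 = 0.09711; i = arccos(0.31163) = 71.843°.
sin r = sin 71.843°/1.333 = 0.71283; r = 45.466°.
D_min = 2·71.843° − 6·45.466° + 360° = 230.891°.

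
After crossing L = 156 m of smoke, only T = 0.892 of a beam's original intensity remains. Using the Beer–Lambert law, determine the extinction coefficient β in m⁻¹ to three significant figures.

0.000733 m⁻¹

Beer–Lambert: T = exp(−βL) ⇒ β = −ln(T)/L = −ln(0.892)/156 = 0.1143/156 = 0.0007326 m⁻¹.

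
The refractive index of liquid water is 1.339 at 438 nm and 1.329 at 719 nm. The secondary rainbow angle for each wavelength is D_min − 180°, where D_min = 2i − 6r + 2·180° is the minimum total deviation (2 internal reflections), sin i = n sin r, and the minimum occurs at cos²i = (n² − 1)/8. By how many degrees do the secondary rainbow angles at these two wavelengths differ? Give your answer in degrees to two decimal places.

2.61°

At 438 nm (n = 1.339): cos²i = 0.09912 → i = 71.650°, r = 45.141°, D_min = 232.451°, rainbow angle = 52.451°.
At 719 nm (n = 1.329): cos²i = 0.09578 → i = 71.972°, r = 45.685°, D_min = 229.837°, rainbow angle = 49.837°.
Angular width = |52.451° − 49.837°| = 2.614°.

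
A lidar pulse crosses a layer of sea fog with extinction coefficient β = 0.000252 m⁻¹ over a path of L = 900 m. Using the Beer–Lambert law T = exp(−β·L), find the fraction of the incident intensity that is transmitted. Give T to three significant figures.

τ = β·L = 0.000252 × 900 = 0.2268.
T = exp(−0.2268) = 0.7971.

0.797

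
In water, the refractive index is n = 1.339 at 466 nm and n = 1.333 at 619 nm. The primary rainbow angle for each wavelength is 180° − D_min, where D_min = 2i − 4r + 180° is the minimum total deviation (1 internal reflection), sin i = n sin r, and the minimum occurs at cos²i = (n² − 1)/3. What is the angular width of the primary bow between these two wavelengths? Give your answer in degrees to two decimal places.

0.86°

At 466 nm (n = 1.339): cos²i = 0.26431 → i = 59.062°, r = 39.834°, D_min = 138.786°, rainbow angle = 41.214°.
At 619 nm (n = 1.333): cos²i = 0.25896 → i = 59.410°, r = 40.225°, D_min = 137.922°, rainbow angle = 42.078°.
Angular width = |41.214° − 42.078°| = 0.865°.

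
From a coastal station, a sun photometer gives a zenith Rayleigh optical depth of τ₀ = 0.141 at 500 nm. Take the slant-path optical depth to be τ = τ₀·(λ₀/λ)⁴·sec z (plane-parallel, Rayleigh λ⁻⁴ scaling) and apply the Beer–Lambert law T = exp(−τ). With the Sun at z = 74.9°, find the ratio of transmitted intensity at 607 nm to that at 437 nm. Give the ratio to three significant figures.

Airmass: sec 74.9° = 3.8387.
τ(607 nm) = 0.141 × (500/607)⁴ × 3.8387 = 0.141 × 0.4604 × 3.8387 = 0.2492.
τ(437 nm) = 0.141 × (500/437)⁴ × 3.8387 = 0.141 × 1.7138 × 3.8387 = 0.9276.
T(607)/T(437) = exp(τ_B − τ_A) = exp(0.6784) = 1.9707.

1.97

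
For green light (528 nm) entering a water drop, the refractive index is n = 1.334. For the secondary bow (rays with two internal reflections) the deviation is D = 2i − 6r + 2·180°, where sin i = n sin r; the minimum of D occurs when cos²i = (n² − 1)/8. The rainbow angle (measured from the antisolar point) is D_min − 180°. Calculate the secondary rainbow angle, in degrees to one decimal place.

cos²i = (1.77956 − 1)/8 = 0.09744; i = arccos(0.31216) = 71.810°.
sin r = sin 71.810°/1.334 = 0.71217; r = 45.411°.
D_min = 2·71.810° − 6·45.411° + 360° = 231.153°.
Rainbow angle = D_min − 180° = 51.153°.

51.2°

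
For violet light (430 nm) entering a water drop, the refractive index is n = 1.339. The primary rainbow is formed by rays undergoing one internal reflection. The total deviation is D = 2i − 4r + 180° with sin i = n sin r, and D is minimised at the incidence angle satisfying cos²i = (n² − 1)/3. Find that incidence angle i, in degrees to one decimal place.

cos²i = (1.339² − 1)/3 = (1.79292 − 1)/3 = 0.26431.
cos i = 0.51411, so i = 59.062°.

59.1°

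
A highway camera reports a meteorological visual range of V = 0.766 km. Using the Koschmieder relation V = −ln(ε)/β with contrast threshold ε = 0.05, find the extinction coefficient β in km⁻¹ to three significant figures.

3.91 km⁻¹

β = −ln(0.05) / V = 2.996 / 0.766 = 3.9109 km⁻¹.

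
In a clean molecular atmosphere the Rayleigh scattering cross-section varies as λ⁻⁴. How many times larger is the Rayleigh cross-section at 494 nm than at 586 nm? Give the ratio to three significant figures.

1.98

Rayleigh scattering ∝ λ⁻⁴, so the ratio of coefficients is the inverse fourth power of the wavelength ratio.
σ(494)/σ(586) = (586/494)⁴ = (1.1862)⁴ = 1.98.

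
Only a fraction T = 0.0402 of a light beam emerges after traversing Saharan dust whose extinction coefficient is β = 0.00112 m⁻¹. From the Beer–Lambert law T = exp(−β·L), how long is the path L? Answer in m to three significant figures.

Beer–Lambert: T = exp(−βL) ⇒ L = −ln(T)/β = −ln(0.0402)/0.00112 = 3.2139/0.00112 = 2870 m.

2870 m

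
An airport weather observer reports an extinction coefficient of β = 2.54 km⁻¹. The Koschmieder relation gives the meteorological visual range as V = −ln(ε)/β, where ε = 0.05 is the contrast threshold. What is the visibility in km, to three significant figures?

1.18 km

V = −ln(0.05) / 2.54 = 2.996 / 2.54 = 1.1794 km.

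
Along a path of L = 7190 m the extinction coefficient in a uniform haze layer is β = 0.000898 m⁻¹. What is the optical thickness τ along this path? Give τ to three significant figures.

6.46

τ = β·L = 0.000898 × 7190 = 6.4566.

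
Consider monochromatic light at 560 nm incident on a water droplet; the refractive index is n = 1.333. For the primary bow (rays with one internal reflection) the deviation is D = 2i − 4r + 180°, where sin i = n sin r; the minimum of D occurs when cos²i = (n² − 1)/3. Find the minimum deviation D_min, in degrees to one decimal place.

cos²i = (1.77689 − 1)/3 = 0.25896; i = arccos(0.50888) = 59.410°.
sin r = sin 59.410°/1.333 = 0.64579; r = 40.225°.
D_min = 2·59.410° − 4·40.225° + 180° = 137.922°.

137.9°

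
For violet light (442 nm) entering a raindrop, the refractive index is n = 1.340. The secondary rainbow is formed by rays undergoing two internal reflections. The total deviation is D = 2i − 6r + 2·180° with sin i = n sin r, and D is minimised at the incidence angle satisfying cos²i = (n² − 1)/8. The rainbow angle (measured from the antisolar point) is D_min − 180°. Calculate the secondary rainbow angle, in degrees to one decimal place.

cos²i = (1.79560 − 1)/8 = 0.09945; i = arccos(0.31536) = 71.618°.
sin r = sin 71.618°/1.340 = 0.70819; r = 45.088°.
D_min = 2·71.618° − 6·45.088° + 360° = 232.709°.
Rainbow angle = D_min − 180° = 52.709°.

52.7°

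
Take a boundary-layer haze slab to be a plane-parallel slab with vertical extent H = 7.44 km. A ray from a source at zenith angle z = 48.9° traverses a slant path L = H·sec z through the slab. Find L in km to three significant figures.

11.3 km

sec z = 1/cos 48.9° = 1.5212.
L = 7.44 × 1.5212 = 11.318 km.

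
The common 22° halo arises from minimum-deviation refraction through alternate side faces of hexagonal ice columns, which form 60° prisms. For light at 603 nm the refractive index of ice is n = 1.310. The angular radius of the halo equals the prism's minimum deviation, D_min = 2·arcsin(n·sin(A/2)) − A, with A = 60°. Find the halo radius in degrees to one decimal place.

21.8°

n·sin(A/2) = 1.310 × sin 30° = 1.310 × 0.5000 = 0.6550.
D_min = 2·arcsin(0.6550) − 60° = 2 × 40.920° − 60° = 21.839°.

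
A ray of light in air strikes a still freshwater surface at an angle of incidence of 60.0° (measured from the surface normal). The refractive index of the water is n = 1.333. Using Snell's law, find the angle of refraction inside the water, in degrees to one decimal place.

Snell: sin θ_r = sin θ_i / n = sin 60.0° / 1.333 = 0.8660 / 1.333 = 0.6497.
θ_r = arcsin(0.6497) = 40.52°.

40.5°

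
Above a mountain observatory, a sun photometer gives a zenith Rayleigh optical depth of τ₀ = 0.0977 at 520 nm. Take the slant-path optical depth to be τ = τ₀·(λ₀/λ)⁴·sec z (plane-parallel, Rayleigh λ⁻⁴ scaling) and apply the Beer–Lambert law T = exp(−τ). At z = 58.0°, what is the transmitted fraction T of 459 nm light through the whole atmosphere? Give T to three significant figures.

sec 58.0° = 1.8871.
τ = 0.0977 × (520/459)⁴ × 1.8871 = 0.0977 × 1.6473 × 1.8871 = 0.3037.
T = exp(−0.3037) = 0.7381.

0.738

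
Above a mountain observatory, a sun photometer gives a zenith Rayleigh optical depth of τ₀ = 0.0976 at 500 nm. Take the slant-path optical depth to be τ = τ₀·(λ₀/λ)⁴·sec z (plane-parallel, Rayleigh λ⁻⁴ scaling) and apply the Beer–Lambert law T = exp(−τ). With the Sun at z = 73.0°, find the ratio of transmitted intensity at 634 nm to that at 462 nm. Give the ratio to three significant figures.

Airmass: sec 73.0° = 3.4203.
τ(634 nm) = 0.0976 × (500/634)⁴ × 3.4203 = 0.0976 × 0.3868 × 3.4203 = 0.1291.
τ(462 nm) = 0.0976 × (500/462)⁴ × 3.4203 = 0.0976 × 1.3719 × 3.4203 = 0.4580.
T(634)/T(462) = exp(τ_B − τ_A) = exp(0.3288) = 1.3893.

1.39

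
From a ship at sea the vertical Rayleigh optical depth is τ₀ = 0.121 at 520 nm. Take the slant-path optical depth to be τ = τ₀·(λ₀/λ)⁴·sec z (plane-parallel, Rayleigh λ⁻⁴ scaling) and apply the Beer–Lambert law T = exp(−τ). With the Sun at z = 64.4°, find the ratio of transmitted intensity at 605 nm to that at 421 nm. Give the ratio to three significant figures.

Airmass: sec 64.4° = 2.3144.
τ(605 nm) = 0.121 × (520/605)⁴ × 2.3144 = 0.121 × 0.5457 × 2.3144 = 0.1528.
τ(421 nm) = 0.121 × (520/421)⁴ × 2.3144 = 0.121 × 2.3275 × 2.3144 = 0.6518.
T(605)/T(421) = exp(τ_B − τ_A) = exp(0.4989) = 1.6470.

1.65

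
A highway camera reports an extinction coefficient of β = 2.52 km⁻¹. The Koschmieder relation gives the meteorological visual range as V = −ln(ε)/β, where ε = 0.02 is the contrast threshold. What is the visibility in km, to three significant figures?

V = −ln(0.02) / 2.52 = 3.912 / 2.52 = 1.5524 km.

1.55 km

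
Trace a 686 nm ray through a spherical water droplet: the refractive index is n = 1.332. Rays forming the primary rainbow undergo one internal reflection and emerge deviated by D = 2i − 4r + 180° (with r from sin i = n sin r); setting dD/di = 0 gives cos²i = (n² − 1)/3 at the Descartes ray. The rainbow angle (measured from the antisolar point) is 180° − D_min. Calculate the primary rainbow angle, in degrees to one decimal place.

42.2°

cos²i = (1.77422 − 1)/3 = 0.25807; i = arccos(0.50801) = 59.469°.
sin r = sin 59.469°/1.332 = 0.64666; r = 40.290°.
D_min = 2·59.469° − 4·40.290° + 180° = 137.776°.
Rainbow angle = 180° − D_min = 42.224°.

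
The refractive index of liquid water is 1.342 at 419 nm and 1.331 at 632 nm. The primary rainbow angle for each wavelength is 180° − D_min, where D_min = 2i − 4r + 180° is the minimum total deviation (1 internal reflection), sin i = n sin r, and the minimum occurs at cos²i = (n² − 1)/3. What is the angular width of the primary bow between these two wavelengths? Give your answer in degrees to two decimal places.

1.58°

At 419 nm (n = 1.342): cos²i = 0.26699 → i = 58.888°, r = 39.641°, D_min = 139.213°, rainbow angle = 40.787°.
At 632 nm (n = 1.331): cos²i = 0.25719 → i = 59.527°, r = 40.356°, D_min = 137.630°, rainbow angle = 42.370°.
Angular width = |40.787° − 42.370°| = 1.583°.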